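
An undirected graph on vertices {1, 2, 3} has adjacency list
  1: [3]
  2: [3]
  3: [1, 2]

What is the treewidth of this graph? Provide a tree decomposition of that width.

The largest bag has 2 vertices, giving width 1; this decomposition certifies tw(G) ≤ 1. G has an edge, so its treewidth is at least 1. Hence tw(G) = 1 exactly.

Treewidth 1.
Bags: B1 = {2, 3}  B2 = {1, 3}
Tree: B1–B2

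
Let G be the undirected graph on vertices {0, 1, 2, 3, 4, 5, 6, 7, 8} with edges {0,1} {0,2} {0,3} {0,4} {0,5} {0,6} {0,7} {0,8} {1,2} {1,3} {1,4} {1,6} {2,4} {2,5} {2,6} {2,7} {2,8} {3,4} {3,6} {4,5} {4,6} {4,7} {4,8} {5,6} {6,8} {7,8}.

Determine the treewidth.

4

A width-4 tree decomposition is:
Bags: B1 = {0, 1, 2, 4, 6}  B2 = {0, 1, 3, 4, 6}  B3 = {0, 2, 4, 6, 8}  B4 = {0, 2, 4, 5, 6}  B5 = {0, 2, 4, 7, 8}
Tree: B1–B2, B1–B3, B1–B4, B3–B5
The largest bag has 5 vertices, giving width 4; this decomposition certifies tw(G) ≤ 4. On the other hand G contains the 5-clique {0, 2, 4, 6, 8}. A clique must lie in a single bag of any decomposition, so no decomposition can have width below 4. Hence tw(G) = 4 exactly.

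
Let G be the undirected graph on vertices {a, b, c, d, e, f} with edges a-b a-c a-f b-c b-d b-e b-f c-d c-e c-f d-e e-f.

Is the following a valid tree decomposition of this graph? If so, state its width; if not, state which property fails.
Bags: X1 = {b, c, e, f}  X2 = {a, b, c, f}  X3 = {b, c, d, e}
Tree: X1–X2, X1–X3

Every vertex of G appears in some bag (union = {a, b, c, d, e, f}); every edge is covered by a bag; and for each vertex v the set of bags containing v is connected in the bag tree. The decomposition is therefore valid. The largest bag has 4 vertices, so the width is 3.

Yes; width 3.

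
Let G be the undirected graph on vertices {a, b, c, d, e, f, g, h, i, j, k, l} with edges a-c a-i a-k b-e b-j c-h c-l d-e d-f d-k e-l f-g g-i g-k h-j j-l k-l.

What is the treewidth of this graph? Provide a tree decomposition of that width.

Every bag has size at most 4, so the width is 4 − 1 = 3 and tw(G) ≤ 3. For the lower bound: the 4 vertex sets {b,h,j}, {e}, {l}, {a,c,d,k} are disjoint, each induces a connected subgraph, and every pair is joined by at least one edge of G. Contracting each set to a single vertex therefore yields K_{4} as a minor, and since treewidth is minor-monotone, tw(G) ≥ tw(K_{4}) = 3. Hence tw(G) = 3 exactly.

Treewidth 3.
One optimal decomposition is:
Bags: B1 = {b, e, h, j}  B2 = {e, h, j, l}  B3 = {c, e, h, l}  B4 = {c, d, e, l}  B5 = {c, d, k, l}  B6 = {a, c, d, k}  B7 = {a, d, f, k}  B8 = {a, f, g, k}  B9 = {a, f, g, i}
Tree: B1–B2, B2–B3, B3–B4, B4–B5, B5–B6, B6–B7, B7–B8, B8–B9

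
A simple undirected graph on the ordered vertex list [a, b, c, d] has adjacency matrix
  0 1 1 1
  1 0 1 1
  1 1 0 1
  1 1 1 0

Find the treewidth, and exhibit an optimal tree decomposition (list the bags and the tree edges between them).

With just one bag of size 4, the width is 4 − 1 = 3, so tw(G) ≤ 3. On the other hand G contains the 4-clique {a, b, c, d}. A clique must lie in a single bag of any decomposition, so no decomposition can have width below 3. Combining the bounds, tw(G) = 3.

Treewidth 3.
One optimal decomposition is:
Bags: B1 = {a, b, c, d}
Tree: (single bag)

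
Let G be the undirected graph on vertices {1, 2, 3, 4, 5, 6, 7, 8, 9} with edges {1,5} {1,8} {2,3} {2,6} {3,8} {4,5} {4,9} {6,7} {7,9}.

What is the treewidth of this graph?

2

A width-2 tree decomposition is:
Bags: B1 = {1, 5, 8}  B2 = {3, 5, 8}  B3 = {2, 3, 5}  B4 = {2, 5, 6}  B5 = {5, 6, 7}  B6 = {5, 7, 9}  B7 = {4, 5, 9}
Tree: B1–B2, B2–B3, B3–B4, B4–B5, B5–B6, B6–B7
Each bag holds 3 vertices, so the decomposition has width 2, which upper-bounds the treewidth. Since 5–1–8–3–2–6–7–9–4–5 is a cycle in G, G is not acyclic. Forests are exactly the graphs of treewidth ≤ 1, so tw(G) ≥ 2. Combining the bounds, tw(G) = 2.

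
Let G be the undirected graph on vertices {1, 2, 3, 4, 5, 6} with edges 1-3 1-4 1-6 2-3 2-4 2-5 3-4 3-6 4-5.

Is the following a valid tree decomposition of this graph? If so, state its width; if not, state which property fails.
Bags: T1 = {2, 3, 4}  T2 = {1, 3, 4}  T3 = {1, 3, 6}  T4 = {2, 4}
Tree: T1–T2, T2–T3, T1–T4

A tree decomposition must satisfy three properties: every vertex lies in some bag; for every edge, both endpoints lie together in some bag; and for every vertex, the bags containing it form a connected subtree. Here vertex 5 appears in no bag, so the decomposition is invalid.

No — vertex 5 appears in no bag.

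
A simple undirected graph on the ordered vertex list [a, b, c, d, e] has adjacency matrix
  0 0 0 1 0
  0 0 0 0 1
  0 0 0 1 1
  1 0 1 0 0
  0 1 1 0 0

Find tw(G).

1

A width-1 tree decomposition is:
Bags: B1 = {b, e}  B2 = {c, e}  B3 = {c, d}  B4 = {a, d}
Tree: B1–B2, B2–B3, B3–B4
The largest bag has 2 vertices, giving width 1; this decomposition certifies tw(G) ≤ 1. Any graph with an edge has treewidth ≥ 1, and G has the edge b–e. The upper and lower bounds meet at 1, so that is the treewidth.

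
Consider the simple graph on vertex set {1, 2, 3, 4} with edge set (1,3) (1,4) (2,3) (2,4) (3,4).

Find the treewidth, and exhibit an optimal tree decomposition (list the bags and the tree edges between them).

Treewidth 2.
One such decomposition:
Bags: B1 = {1, 3, 4}  B2 = {2, 3, 4}
Tree: B1–B2

Each bag holds 3 vertices, so the decomposition has width 2, which upper-bounds the treewidth. On the other hand G contains the 3-clique {1, 3, 4}. A clique must lie in a single bag of any decomposition, so no decomposition can have width below 2. Hence tw(G) = 2 exactly.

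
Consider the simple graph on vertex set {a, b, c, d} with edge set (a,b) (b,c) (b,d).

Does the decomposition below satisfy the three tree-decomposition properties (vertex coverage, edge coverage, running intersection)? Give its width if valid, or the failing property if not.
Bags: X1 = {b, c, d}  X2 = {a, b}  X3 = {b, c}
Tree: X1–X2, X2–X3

A tree decomposition must satisfy three properties: every vertex lies in some bag; for every edge, both endpoints lie together in some bag; and for every vertex, the bags containing it form a connected subtree. Here bags containing vertex c are not connected in the tree, so the decomposition is invalid.

No — bags containing vertex c are not connected in the tree.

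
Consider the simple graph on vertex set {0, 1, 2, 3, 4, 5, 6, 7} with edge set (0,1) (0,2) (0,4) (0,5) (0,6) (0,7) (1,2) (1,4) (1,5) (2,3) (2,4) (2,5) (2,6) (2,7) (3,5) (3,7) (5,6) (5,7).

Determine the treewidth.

A width-3 tree decomposition is:
Bags: B1 = {0, 2, 5, 7}  B2 = {2, 3, 5, 7}  B3 = {0, 2, 5, 6}  B4 = {0, 1, 2, 5}  B5 = {0, 1, 2, 4}
Tree: B1–B2, B1–B3, B1–B4, B4–B5
Every bag has size at most 4, so the width is 4 − 1 = 3 and tw(G) ≤ 3. Conversely, {0, 1, 2, 4} is a clique of size 4, and the vertices of any clique must share a bag in every tree decomposition; so some bag has ≥ 4 vertices and tw(G) ≥ 3. Hence tw(G) = 3 exactly.

3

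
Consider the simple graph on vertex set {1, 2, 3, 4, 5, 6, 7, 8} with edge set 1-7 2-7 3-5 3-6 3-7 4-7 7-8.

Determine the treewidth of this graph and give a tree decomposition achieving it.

Treewidth 1.
Bags: B1 = {7, 8}  B2 = {3, 7}  B3 = {3, 5}  B4 = {4, 7}  B5 = {3, 6}  B6 = {2, 7}  B7 = {1, 7}
Tree: B1–B2, B2–B3, B2–B4, B2–B5, B2–B6, B6–B7

The largest bag has 2 vertices, giving width 1; this decomposition certifies tw(G) ≤ 1. Any graph with an edge has treewidth ≥ 1, and G has the edge 8–7. Combining the bounds, tw(G) = 1.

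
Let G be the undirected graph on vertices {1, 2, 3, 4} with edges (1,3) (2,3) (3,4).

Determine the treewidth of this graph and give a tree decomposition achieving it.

The largest bag has 2 vertices, giving width 1; this decomposition certifies tw(G) ≤ 1. G has an edge, so its treewidth is at least 1. Combining the bounds, tw(G) = 1.

Treewidth 1.
One optimal decomposition is:
Bags: B1 = {1, 3}  B2 = {2, 3}  B3 = {3, 4}
Tree: B1–B2, B1–B3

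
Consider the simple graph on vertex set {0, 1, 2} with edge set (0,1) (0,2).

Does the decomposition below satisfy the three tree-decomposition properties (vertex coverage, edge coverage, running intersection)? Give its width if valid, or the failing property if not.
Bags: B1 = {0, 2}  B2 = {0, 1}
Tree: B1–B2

Yes; width 1.

Every vertex of G appears in some bag (union = {0, 1, 2}); every edge is covered by a bag; and for each vertex v the set of bags containing v is connected in the bag tree. The decomposition is therefore valid. The largest bag has 2 vertices, so the width is 1.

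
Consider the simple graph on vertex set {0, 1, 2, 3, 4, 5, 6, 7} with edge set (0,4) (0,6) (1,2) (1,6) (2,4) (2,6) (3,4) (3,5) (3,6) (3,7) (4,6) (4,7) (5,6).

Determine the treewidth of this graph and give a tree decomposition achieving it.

The largest bag has 3 vertices, giving width 2; this decomposition certifies tw(G) ≤ 2. On the other hand G contains the 3-clique {1, 2, 6}. A clique must lie in a single bag of any decomposition, so no decomposition can have width below 2. Combining the bounds, tw(G) = 2.

Treewidth 2.
One such decomposition:
Bags: B1 = {3, 5, 6}  B2 = {3, 4, 6}  B3 = {2, 4, 6}  B4 = {1, 2, 6}  B5 = {0, 4, 6}  B6 = {3, 4, 7}
Tree: B1–B2, B2–B3, B3–B4, B2–B5, B2–B6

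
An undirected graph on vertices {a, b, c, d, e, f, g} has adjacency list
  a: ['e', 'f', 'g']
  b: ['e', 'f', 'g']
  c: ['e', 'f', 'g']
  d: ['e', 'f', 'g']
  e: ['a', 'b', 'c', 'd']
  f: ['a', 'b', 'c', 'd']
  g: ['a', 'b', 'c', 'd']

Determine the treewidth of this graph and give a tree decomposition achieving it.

The largest bag has 4 vertices, giving width 3; this decomposition certifies tw(G) ≤ 3. For the lower bound: the 4 vertex sets {b,f}, {a,g}, {e}, {d} are disjoint, each induces a connected subgraph, and every pair is joined by at least one edge of G. Contracting each set to a single vertex therefore yields K_{4} as a minor, and since treewidth is minor-monotone, tw(G) ≥ tw(K_{4}) = 3. The upper and lower bounds meet at 3, so that is the treewidth.

Treewidth 3.
One such decomposition:
Bags: B1 = {b, e, f, g}  B2 = {a, e, f, g}  B3 = {d, e, f, g}  B4 = {c, e, f, g}
Tree: B1–B2, B2–B3, B3–B4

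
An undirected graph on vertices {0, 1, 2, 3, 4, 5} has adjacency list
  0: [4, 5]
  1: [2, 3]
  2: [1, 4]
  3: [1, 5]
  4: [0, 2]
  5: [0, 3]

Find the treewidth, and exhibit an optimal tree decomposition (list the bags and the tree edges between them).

Treewidth 2.
One such decomposition:
Bags: B1 = {0, 2, 4}  B2 = {0, 1, 2}  B3 = {0, 1, 3}  B4 = {0, 3, 5}
Tree: B1–B2, B2–B3, B3–B4

Every bag has size at most 3, so the width is 3 − 1 = 2 and tw(G) ≤ 2. Since 0–4–2–1–3–5–0 is a cycle in G, G is not acyclic. Forests are exactly the graphs of treewidth ≤ 1, so tw(G) ≥ 2. Therefore the treewidth is 2.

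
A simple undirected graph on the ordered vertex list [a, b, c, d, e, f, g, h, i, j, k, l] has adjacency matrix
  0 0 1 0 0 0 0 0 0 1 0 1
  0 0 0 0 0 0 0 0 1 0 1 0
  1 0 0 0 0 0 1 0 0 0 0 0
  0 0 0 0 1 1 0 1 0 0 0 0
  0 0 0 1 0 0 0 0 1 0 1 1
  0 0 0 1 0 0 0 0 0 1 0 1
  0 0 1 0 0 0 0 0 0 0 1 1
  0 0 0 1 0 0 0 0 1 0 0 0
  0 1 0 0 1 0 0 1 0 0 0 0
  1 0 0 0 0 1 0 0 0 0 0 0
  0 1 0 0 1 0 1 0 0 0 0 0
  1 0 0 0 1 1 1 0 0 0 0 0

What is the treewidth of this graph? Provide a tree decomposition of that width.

Treewidth 3.
One optimal decomposition is:
Bags: B1 = {a, c, g, j}  B2 = {a, g, j, l}  B3 = {f, g, j, l}  B4 = {f, g, k, l}  B5 = {e, f, k, l}  B6 = {d, e, f, k}  B7 = {b, d, e, k}  B8 = {b, d, e, i}  B9 = {b, d, h, i}
Tree: B1–B2, B2–B3, B3–B4, B4–B5, B5–B6, B6–B7, B7–B8, B8–B9

Each bag holds 4 vertices, so the decomposition has width 3, which upper-bounds the treewidth. For the lower bound: the 4 vertex sets {a,c,j}, {g}, {l}, {d,e,f,k} are disjoint, each induces a connected subgraph, and every pair is joined by at least one edge of G. Contracting each set to a single vertex therefore yields K_{4} as a minor, and since treewidth is minor-monotone, tw(G) ≥ tw(K_{4}) = 3. Combining the bounds, tw(G) = 3.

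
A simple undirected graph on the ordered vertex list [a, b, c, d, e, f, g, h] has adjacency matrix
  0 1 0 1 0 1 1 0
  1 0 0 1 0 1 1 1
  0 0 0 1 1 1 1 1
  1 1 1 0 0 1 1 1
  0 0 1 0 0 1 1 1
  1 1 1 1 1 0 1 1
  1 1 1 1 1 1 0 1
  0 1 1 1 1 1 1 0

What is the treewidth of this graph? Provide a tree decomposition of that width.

The largest bag has 5 vertices, giving width 4; this decomposition certifies tw(G) ≤ 4. For the lower bound, the 5 vertices {c, d, f, g, h} are pairwise adjacent, and any tree decomposition puts a clique entirely inside one bag — forcing width ≥ 4. Combining the bounds, tw(G) = 4.

Treewidth 4.
One optimal decomposition is:
Bags: B1 = {b, d, f, g, h}  B2 = {a, b, d, f, g}  B3 = {c, d, f, g, h}  B4 = {c, e, f, g, h}
Tree: B1–B2, B1–B3, B3–B4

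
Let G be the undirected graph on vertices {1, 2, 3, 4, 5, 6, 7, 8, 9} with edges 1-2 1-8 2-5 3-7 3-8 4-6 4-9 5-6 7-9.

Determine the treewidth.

A width-2 tree decomposition is:
Bags: B1 = {3, 7, 8}  B2 = {7, 8, 9}  B3 = {4, 8, 9}  B4 = {4, 6, 8}  B5 = {5, 6, 8}  B6 = {2, 5, 8}  B7 = {1, 2, 8}
Tree: B1–B2, B2–B3, B3–B4, B4–B5, B5–B6, B6–B7
The largest bag has 3 vertices, giving width 2; this decomposition certifies tw(G) ≤ 2. The edges 8–3–7–9–4–6–5–2–1–8 form a cycle, so G is not a tree and its treewidth is at least 2. Combining the bounds, tw(G) = 2.

2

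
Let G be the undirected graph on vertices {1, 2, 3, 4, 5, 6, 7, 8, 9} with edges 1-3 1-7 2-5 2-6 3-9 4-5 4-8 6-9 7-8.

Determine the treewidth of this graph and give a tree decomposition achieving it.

Treewidth 2.
One such decomposition:
Bags: B1 = {3, 6, 9}  B2 = {2, 3, 6}  B3 = {2, 3, 5}  B4 = {3, 4, 5}  B5 = {3, 4, 8}  B6 = {3, 7, 8}  B7 = {1, 3, 7}
Tree: B1–B2, B2–B3, B3–B4, B4–B5, B5–B6, B6–B7

The largest bag has 3 vertices, giving width 2; this decomposition certifies tw(G) ≤ 2. Since 3–9–6–2–5–4–8–7–1–3 is a cycle in G, G is not acyclic. Forests are exactly the graphs of treewidth ≤ 1, so tw(G) ≥ 2. Therefore the treewidth is 2.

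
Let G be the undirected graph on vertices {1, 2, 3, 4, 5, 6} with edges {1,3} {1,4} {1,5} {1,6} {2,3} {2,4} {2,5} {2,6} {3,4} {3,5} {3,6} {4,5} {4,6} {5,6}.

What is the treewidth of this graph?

4

A width-4 tree decomposition is:
Bags: B1 = {1, 3, 4, 5, 6}  B2 = {2, 3, 4, 5, 6}
Tree: B1–B2
The largest bag has 5 vertices, giving width 4; this decomposition certifies tw(G) ≤ 4. Conversely, {1, 3, 4, 5, 6} is a clique of size 5, and the vertices of any clique must share a bag in every tree decomposition; so some bag has ≥ 5 vertices and tw(G) ≥ 4. Combining the bounds, tw(G) = 4.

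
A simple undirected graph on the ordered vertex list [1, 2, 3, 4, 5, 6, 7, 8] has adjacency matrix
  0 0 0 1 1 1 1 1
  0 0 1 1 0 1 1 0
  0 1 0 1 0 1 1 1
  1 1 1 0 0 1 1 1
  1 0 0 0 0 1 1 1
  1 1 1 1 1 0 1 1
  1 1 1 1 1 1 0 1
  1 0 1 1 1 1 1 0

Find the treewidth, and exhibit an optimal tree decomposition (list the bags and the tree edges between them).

Treewidth 4.
One such decomposition:
Bags: B1 = {1, 4, 6, 7, 8}  B2 = {3, 4, 6, 7, 8}  B3 = {2, 3, 4, 6, 7}  B4 = {1, 5, 6, 7, 8}
Tree: B1–B2, B2–B3, B1–B4

Every bag has size at most 5, so the width is 5 − 1 = 4 and tw(G) ≤ 4. On the other hand G contains the 5-clique {1, 4, 6, 7, 8}. A clique must lie in a single bag of any decomposition, so no decomposition can have width below 4. The upper and lower bounds meet at 4, so that is the treewidth.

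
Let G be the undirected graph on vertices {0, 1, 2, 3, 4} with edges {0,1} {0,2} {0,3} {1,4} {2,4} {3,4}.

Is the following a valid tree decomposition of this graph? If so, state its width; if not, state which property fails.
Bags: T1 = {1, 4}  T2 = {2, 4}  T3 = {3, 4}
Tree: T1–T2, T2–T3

No — vertex 0 appears in no bag.

A tree decomposition must satisfy three properties: every vertex lies in some bag; for every edge, both endpoints lie together in some bag; and for every vertex, the bags containing it form a connected subtree. Here vertex 0 appears in no bag, so the decomposition is invalid.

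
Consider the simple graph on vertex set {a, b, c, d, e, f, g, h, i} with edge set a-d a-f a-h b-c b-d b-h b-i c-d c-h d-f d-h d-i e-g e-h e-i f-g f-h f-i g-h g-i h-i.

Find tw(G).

3

A width-3 tree decomposition is:
Bags: B1 = {a, d, f, h}  B2 = {d, f, h, i}  B3 = {f, g, h, i}  B4 = {b, d, h, i}  B5 = {e, g, h, i}  B6 = {b, c, d, h}
Tree: B1–B2, B2–B3, B2–B4, B3–B5, B4–B6
Each bag holds 4 vertices, so the decomposition has width 3, which upper-bounds the treewidth. For the lower bound, the 4 vertices {b, c, d, h} are pairwise adjacent, and any tree decomposition puts a clique entirely inside one bag — forcing width ≥ 3. Therefore the treewidth is 3.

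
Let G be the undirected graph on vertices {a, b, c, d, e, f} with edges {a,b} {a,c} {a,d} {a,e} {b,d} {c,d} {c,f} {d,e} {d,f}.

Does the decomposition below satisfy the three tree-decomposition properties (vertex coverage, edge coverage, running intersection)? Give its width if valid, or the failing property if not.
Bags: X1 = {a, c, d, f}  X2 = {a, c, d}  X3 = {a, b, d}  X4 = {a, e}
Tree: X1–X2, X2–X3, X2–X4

No — edge (d,e) lies in no bag.

A tree decomposition must satisfy three properties: every vertex lies in some bag; for every edge, both endpoints lie together in some bag; and for every vertex, the bags containing it form a connected subtree. Here edge (d,e) lies in no bag, so the decomposition is invalid.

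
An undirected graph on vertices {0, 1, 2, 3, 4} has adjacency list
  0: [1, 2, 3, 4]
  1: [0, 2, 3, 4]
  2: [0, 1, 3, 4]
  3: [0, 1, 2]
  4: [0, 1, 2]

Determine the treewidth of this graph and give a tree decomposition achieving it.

Treewidth 3.
One such decomposition:
Bags: B1 = {0, 1, 2, 4}  B2 = {0, 1, 2, 3}
Tree: B1–B2

Every bag has size at most 4, so the width is 4 − 1 = 3 and tw(G) ≤ 3. For the lower bound, the 4 vertices {0, 1, 2, 3} are pairwise adjacent, and any tree decomposition puts a clique entirely inside one bag — forcing width ≥ 3. The upper and lower bounds meet at 3, so that is the treewidth.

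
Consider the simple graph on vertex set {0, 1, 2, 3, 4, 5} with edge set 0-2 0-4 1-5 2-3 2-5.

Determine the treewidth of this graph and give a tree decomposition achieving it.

Every bag has size at most 2, so the width is 2 − 1 = 1 and tw(G) ≤ 1. Any graph with an edge has treewidth ≥ 1, and G has the edge 2–0. Therefore the treewidth is 1.

Treewidth 1.
One optimal decomposition is:
Bags: B1 = {0, 2}  B2 = {2, 5}  B3 = {0, 4}  B4 = {1, 5}  B5 = {2, 3}
Tree: B1–B2, B1–B3, B2–B4, B2–B5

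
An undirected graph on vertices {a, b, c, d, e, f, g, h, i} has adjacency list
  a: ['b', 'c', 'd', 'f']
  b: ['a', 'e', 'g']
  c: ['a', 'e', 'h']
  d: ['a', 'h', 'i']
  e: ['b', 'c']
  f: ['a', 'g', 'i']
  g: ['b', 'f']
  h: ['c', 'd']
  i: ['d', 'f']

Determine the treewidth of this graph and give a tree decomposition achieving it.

Every bag has size at most 4, so the width is 4 − 1 = 3 and tw(G) ≤ 3. For the lower bound: the 4 vertex sets {d,h,i}, {c}, {a}, {b,e,f,g} are disjoint, each induces a connected subgraph, and every pair is joined by at least one edge of G. Contracting each set to a single vertex therefore yields K_{4} as a minor, and since treewidth is minor-monotone, tw(G) ≥ tw(K_{4}) = 3. Combining the bounds, tw(G) = 3.

Treewidth 3.
Bags: B1 = {c, d, h, i}  B2 = {a, c, d, i}  B3 = {a, c, f, i}  B4 = {a, c, e, f}  B5 = {a, b, e, f}  B6 = {b, e, f, g}
Tree: B1–B2, B2–B3, B3–B4, B4–B5, B5–B6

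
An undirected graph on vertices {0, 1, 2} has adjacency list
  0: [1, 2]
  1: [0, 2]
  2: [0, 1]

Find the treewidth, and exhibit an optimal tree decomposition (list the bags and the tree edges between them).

With just one bag of size 3, the width is 3 − 1 = 2, so tw(G) ≤ 2. Conversely, {0, 1, 2} is a clique of size 3, and the vertices of any clique must share a bag in every tree decomposition; so some bag has ≥ 3 vertices and tw(G) ≥ 2. Combining the bounds, tw(G) = 2.

Treewidth 2.
One such decomposition:
Bags: B1 = {0, 1, 2}
Tree: (single bag)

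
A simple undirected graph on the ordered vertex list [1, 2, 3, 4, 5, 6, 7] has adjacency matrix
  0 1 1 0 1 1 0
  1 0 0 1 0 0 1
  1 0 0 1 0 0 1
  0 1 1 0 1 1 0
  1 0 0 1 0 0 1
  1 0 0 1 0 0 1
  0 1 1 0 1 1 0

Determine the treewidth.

A width-3 tree decomposition is:
Bags: B1 = {1, 4, 5, 7}  B2 = {1, 3, 4, 7}  B3 = {1, 4, 6, 7}  B4 = {1, 2, 4, 7}
Tree: B1–B2, B2–B3, B3–B4
The largest bag has 4 vertices, giving width 3; this decomposition certifies tw(G) ≤ 3. For the lower bound: the 4 vertex sets {1,5}, {3,7}, {4}, {6} are disjoint, each induces a connected subgraph, and every pair is joined by at least one edge of G. Contracting each set to a single vertex therefore yields K_{4} as a minor, and since treewidth is minor-monotone, tw(G) ≥ tw(K_{4}) = 3. Combining the bounds, tw(G) = 3.

3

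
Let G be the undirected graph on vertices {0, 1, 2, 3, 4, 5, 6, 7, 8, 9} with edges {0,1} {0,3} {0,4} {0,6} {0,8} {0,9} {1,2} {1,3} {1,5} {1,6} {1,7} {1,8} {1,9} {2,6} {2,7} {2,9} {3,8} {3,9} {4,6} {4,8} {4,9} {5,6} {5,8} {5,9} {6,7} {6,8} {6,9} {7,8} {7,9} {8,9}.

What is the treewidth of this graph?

4

A width-4 tree decomposition is:
Bags: B1 = {1, 2, 6, 7, 9}  B2 = {1, 6, 7, 8, 9}  B3 = {1, 5, 6, 8, 9}  B4 = {0, 1, 6, 8, 9}  B5 = {0, 4, 6, 8, 9}  B6 = {0, 1, 3, 8, 9}
Tree: B1–B2, B2–B3, B2–B4, B4–B5, B4–B6
Each bag holds 5 vertices, so the decomposition has width 4, which upper-bounds the treewidth. On the other hand G contains the 5-clique {0, 1, 3, 8, 9}. A clique must lie in a single bag of any decomposition, so no decomposition can have width below 4. Therefore the treewidth is 4.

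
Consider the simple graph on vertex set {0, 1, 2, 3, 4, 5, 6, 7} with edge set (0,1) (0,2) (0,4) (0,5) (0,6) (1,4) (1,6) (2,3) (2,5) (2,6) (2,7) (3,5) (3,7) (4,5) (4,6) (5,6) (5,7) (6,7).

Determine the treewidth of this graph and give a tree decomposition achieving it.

The largest bag has 4 vertices, giving width 3; this decomposition certifies tw(G) ≤ 3. For the lower bound, the 4 vertices {0, 1, 4, 6} are pairwise adjacent, and any tree decomposition puts a clique entirely inside one bag — forcing width ≥ 3. The upper and lower bounds meet at 3, so that is the treewidth.

Treewidth 3.
Bags: B1 = {0, 2, 5, 6}  B2 = {2, 5, 6, 7}  B3 = {2, 3, 5, 7}  B4 = {0, 4, 5, 6}  B5 = {0, 1, 4, 6}
Tree: B1–B2, B2–B3, B1–B4, B4–B5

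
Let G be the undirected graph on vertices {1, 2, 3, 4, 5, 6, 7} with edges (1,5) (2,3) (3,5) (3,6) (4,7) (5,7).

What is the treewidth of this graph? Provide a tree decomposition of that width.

Every bag has size at most 2, so the width is 2 − 1 = 1 and tw(G) ≤ 1. Any graph with an edge has treewidth ≥ 1, and G has the edge 5–1. Combining the bounds, tw(G) = 1.

Treewidth 1.
Bags: B1 = {1, 5}  B2 = {5, 7}  B3 = {4, 7}  B4 = {3, 5}  B5 = {3, 6}  B6 = {2, 3}
Tree: B1–B2, B2–B3, B2–B4, B4–B5, B4–B6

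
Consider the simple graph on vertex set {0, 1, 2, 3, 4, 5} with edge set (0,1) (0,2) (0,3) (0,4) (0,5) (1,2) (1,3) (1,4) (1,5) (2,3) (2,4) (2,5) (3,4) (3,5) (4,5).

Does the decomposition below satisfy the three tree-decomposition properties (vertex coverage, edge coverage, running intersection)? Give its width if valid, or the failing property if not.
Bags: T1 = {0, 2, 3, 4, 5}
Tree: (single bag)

A tree decomposition must satisfy three properties: every vertex lies in some bag; for every edge, both endpoints lie together in some bag; and for every vertex, the bags containing it form a connected subtree. Here vertex 1 appears in no bag, so the decomposition is invalid.

No — vertex 1 appears in no bag.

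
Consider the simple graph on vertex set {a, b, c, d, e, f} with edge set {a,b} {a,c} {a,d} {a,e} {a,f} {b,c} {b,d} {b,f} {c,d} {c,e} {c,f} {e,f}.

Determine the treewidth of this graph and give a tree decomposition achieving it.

Every bag has size at most 4, so the width is 4 − 1 = 3 and tw(G) ≤ 3. On the other hand G contains the 4-clique {a, b, c, d}. A clique must lie in a single bag of any decomposition, so no decomposition can have width below 3. Combining the bounds, tw(G) = 3.

Treewidth 3.
One such decomposition:
Bags: B1 = {a, b, c, d}  B2 = {a, b, c, f}  B3 = {a, c, e, f}
Tree: B1–B2, B2–B3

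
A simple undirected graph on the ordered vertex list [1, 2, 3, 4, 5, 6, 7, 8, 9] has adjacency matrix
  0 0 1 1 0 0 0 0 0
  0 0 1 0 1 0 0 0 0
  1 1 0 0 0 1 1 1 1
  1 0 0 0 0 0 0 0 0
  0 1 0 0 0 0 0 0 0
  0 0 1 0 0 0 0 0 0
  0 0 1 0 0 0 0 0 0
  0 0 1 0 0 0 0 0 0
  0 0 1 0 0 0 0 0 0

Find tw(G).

A width-1 tree decomposition is:
Bags: B1 = {3, 8}  B2 = {2, 3}  B3 = {3, 9}  B4 = {2, 5}  B5 = {3, 7}  B6 = {3, 6}  B7 = {1, 3}  B8 = {1, 4}
Tree: B1–B2, B1–B3, B2–B4, B3–B5, B3–B6, B5–B7, B7–B8
Each bag holds 2 vertices, so the decomposition has width 1, which upper-bounds the treewidth. Any graph with an edge has treewidth ≥ 1, and G has the edge 8–3. Therefore the treewidth is 1.

1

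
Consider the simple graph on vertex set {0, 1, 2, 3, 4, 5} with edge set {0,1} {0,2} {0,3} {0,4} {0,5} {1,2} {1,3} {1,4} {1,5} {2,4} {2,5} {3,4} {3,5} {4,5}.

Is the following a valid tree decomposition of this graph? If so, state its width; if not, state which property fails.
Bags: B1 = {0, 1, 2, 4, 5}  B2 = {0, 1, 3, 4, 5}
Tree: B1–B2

Yes; width 4.

Checking the three conditions: (i) the bags cover all of {0, 1, 2, 3, 4, 5}; (ii) for each edge, some bag contains both endpoints; (iii) the bags containing any fixed vertex form a subtree. All hold, so the decomposition is valid with width 5 − 1 = 4.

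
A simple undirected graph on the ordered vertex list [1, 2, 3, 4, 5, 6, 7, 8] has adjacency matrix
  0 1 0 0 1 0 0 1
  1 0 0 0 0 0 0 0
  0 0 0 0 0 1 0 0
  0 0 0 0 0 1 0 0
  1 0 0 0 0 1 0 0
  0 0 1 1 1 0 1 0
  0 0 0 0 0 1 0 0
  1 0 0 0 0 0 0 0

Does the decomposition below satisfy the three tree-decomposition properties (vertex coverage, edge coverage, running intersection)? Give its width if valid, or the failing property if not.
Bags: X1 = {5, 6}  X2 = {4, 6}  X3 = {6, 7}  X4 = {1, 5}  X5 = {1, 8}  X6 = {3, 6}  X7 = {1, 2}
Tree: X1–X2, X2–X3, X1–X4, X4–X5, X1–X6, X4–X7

Yes; width 1.

Vertex coverage: the bags together contain {1, 2, 3, 4, 5, 6, 7, 8}, the full vertex set. Edge coverage: each edge of G has both endpoints in at least one bag. Running intersection: for every vertex, the bags containing it form a connected subtree. All three properties hold, so this is a valid tree decomposition of width max|bag| − 1 = 1, and hence tw(G) ≤ 1.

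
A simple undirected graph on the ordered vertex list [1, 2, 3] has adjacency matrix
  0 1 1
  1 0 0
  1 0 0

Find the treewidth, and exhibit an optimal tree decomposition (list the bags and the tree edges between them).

Treewidth 1.
Bags: B1 = {1, 3}  B2 = {1, 2}
Tree: B1–B2

Each bag holds 2 vertices, so the decomposition has width 1, which upper-bounds the treewidth. G has an edge, so its treewidth is at least 1. Combining the bounds, tw(G) = 1.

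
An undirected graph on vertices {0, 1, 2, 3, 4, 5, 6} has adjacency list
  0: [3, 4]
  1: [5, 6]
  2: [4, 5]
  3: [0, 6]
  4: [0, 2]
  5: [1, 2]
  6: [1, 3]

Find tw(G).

2

A width-2 tree decomposition is:
Bags: B1 = {0, 2, 4}  B2 = {0, 2, 3}  B3 = {2, 3, 6}  B4 = {1, 2, 6}  B5 = {1, 2, 5}
Tree: B1–B2, B2–B3, B3–B4, B4–B5
Each bag holds 3 vertices, so the decomposition has width 2, which upper-bounds the treewidth. For the lower bound, G contains the cycle 2–4–0–3–6–1–5–2, so G is not a forest; only forests have treewidth ≤ 1, hence tw(G) ≥ 2. Therefore the treewidth is 2.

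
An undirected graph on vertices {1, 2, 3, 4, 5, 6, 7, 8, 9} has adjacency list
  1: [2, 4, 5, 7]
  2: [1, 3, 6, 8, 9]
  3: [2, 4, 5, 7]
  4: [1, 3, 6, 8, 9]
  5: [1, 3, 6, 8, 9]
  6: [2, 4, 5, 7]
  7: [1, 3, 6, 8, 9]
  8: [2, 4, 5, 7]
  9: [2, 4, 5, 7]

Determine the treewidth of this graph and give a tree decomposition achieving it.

Every bag has size at most 5, so the width is 5 − 1 = 4 and tw(G) ≤ 4. For the lower bound: the 5 vertex sets {2,9}, {1,7}, {3,5}, {4}, {8} are disjoint, each induces a connected subgraph, and every pair is joined by at least one edge of G. Contracting each set to a single vertex therefore yields K_{5} as a minor, and since treewidth is minor-monotone, tw(G) ≥ tw(K_{5}) = 4. The upper and lower bounds meet at 4, so that is the treewidth.

Treewidth 4.
One optimal decomposition is:
Bags: B1 = {2, 4, 5, 7, 9}  B2 = {1, 2, 4, 5, 7}  B3 = {2, 3, 4, 5, 7}  B4 = {2, 4, 5, 7, 8}  B5 = {2, 4, 5, 6, 7}
Tree: B1–B2, B2–B3, B3–B4, B4–B5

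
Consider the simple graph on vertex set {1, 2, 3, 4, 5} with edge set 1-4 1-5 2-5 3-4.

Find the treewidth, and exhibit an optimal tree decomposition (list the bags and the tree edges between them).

Each bag holds 2 vertices, so the decomposition has width 1, which upper-bounds the treewidth. G has an edge, so its treewidth is at least 1. Hence tw(G) = 1 exactly.

Treewidth 1.
Bags: B1 = {1, 4}  B2 = {1, 5}  B3 = {2, 5}  B4 = {3, 4}
Tree: B1–B2, B2–B3, B1–B4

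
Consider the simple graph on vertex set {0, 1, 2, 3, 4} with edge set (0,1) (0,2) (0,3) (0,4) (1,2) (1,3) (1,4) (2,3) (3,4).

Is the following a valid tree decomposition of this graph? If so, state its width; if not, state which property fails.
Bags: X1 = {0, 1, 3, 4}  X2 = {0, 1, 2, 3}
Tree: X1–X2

Yes; width 3.

Checking the three conditions: (i) the bags cover all of {0, 1, 2, 3, 4}; (ii) for each edge, some bag contains both endpoints; (iii) the bags containing any fixed vertex form a subtree. All hold, so the decomposition is valid with width 4 − 1 = 3.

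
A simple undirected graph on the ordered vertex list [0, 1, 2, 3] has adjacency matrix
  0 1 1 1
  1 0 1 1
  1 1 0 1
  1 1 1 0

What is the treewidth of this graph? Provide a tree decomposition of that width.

Treewidth 3.
One optimal decomposition is:
Bags: B1 = {0, 1, 2, 3}
Tree: (single bag)

A single bag containing all 4 vertices is trivially a valid decomposition of width 3. On the other hand G contains the 4-clique {0, 1, 2, 3}. A clique must lie in a single bag of any decomposition, so no decomposition can have width below 3. Hence tw(G) = 3 exactly.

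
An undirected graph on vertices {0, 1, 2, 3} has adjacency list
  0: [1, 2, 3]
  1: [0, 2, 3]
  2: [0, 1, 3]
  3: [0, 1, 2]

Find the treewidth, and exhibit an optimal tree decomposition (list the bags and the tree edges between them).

Treewidth 3.
One optimal decomposition is:
Bags: B1 = {0, 1, 2, 3}
Tree: (single bag)

With just one bag of size 4, the width is 4 − 1 = 3, so tw(G) ≤ 3. Conversely, {0, 1, 2, 3} is a clique of size 4, and the vertices of any clique must share a bag in every tree decomposition; so some bag has ≥ 4 vertices and tw(G) ≥ 3. Combining the bounds, tw(G) = 3.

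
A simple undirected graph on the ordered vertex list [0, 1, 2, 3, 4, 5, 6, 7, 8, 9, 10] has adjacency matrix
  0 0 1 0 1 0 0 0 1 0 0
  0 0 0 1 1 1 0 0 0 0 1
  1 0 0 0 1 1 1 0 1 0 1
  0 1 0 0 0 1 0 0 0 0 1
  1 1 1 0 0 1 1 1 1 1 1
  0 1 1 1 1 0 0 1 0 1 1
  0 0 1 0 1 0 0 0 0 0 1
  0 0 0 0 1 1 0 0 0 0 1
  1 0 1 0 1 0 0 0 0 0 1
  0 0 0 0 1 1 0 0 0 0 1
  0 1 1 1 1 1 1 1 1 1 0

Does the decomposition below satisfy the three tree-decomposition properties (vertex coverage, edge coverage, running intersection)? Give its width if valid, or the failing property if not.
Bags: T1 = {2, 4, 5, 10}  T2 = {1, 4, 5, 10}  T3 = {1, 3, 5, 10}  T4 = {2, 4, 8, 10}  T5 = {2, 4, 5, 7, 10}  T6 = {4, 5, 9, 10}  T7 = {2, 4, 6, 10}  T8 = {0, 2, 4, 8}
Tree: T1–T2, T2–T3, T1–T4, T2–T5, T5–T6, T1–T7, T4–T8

A tree decomposition must satisfy three properties: every vertex lies in some bag; for every edge, both endpoints lie together in some bag; and for every vertex, the bags containing it form a connected subtree. Here bags containing vertex 2 are not connected in the tree, so the decomposition is invalid.

No — bags containing vertex 2 are not connected in the tree.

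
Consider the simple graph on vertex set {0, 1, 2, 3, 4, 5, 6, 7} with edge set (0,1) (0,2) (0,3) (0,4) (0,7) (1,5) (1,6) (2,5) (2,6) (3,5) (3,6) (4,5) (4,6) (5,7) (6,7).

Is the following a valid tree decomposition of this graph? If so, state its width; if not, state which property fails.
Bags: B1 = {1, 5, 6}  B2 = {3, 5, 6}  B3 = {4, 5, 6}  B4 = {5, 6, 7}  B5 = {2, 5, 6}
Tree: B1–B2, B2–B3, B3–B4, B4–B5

A tree decomposition must satisfy three properties: every vertex lies in some bag; for every edge, both endpoints lie together in some bag; and for every vertex, the bags containing it form a connected subtree. Here vertex 0 appears in no bag, so the decomposition is invalid.

No — vertex 0 appears in no bag.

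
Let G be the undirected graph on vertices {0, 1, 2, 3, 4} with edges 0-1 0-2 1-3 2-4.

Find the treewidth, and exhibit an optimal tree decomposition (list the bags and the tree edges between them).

Each bag holds 2 vertices, so the decomposition has width 1, which upper-bounds the treewidth. Since G has at least one edge (e.g. 3–1), it is not an edgeless graph, so tw(G) ≥ 1. Combining the bounds, tw(G) = 1.

Treewidth 1.
Bags: B1 = {1, 3}  B2 = {0, 1}  B3 = {0, 2}  B4 = {2, 4}
Tree: B1–B2, B2–B3, B3–B4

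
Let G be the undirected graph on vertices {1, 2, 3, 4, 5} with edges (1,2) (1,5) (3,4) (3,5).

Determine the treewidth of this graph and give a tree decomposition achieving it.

Each bag holds 2 vertices, so the decomposition has width 1, which upper-bounds the treewidth. Any graph with an edge has treewidth ≥ 1, and G has the edge 4–3. Therefore the treewidth is 1.

Treewidth 1.
One such decomposition:
Bags: B1 = {3, 4}  B2 = {3, 5}  B3 = {1, 5}  B4 = {1, 2}
Tree: B1–B2, B2–B3, B3–B4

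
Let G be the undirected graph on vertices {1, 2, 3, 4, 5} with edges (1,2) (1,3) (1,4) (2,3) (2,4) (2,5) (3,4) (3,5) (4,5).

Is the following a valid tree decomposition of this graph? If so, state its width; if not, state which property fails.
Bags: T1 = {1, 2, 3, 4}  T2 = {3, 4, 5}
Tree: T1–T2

No — edge (2,5) lies in no bag.

A tree decomposition must satisfy three properties: every vertex lies in some bag; for every edge, both endpoints lie together in some bag; and for every vertex, the bags containing it form a connected subtree. Here edge (2,5) lies in no bag, so the decomposition is invalid.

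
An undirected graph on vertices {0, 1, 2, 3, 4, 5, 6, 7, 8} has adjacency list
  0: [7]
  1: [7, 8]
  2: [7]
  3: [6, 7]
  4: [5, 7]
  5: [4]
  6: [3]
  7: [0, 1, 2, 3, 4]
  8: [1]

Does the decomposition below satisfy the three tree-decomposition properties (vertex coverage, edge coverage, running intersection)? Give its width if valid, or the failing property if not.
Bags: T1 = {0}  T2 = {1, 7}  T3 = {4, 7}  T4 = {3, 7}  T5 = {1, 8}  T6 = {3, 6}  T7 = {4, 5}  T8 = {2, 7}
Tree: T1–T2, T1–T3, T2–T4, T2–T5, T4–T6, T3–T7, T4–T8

No — edge (7,0) lies in no bag.

A tree decomposition must satisfy three properties: every vertex lies in some bag; for every edge, both endpoints lie together in some bag; and for every vertex, the bags containing it form a connected subtree. Here edge (7,0) lies in no bag, so the decomposition is invalid.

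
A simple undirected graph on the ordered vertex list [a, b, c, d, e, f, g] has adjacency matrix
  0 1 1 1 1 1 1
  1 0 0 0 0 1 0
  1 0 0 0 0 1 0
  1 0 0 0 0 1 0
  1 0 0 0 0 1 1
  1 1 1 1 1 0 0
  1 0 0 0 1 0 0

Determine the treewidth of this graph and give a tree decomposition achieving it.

Treewidth 2.
Bags: B1 = {a, c, f}  B2 = {a, e, f}  B3 = {a, b, f}  B4 = {a, d, f}  B5 = {a, e, g}
Tree: B1–B2, B2–B3, B2–B4, B2–B5

Every bag has size at most 3, so the width is 3 − 1 = 2 and tw(G) ≤ 2. For the lower bound, the 3 vertices {a, e, g} are pairwise adjacent, and any tree decomposition puts a clique entirely inside one bag — forcing width ≥ 2. Therefore the treewidth is 2.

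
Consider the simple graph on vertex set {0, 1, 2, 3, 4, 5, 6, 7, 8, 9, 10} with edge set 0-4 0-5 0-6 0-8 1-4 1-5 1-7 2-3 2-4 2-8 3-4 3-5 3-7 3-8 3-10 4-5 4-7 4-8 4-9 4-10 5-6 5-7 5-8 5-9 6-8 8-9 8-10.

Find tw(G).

A width-3 tree decomposition is:
Bags: B1 = {3, 4, 5, 8}  B2 = {0, 4, 5, 8}  B3 = {3, 4, 5, 7}  B4 = {3, 4, 8, 10}  B5 = {0, 5, 6, 8}  B6 = {1, 4, 5, 7}  B7 = {2, 3, 4, 8}  B8 = {4, 5, 8, 9}
Tree: B1–B2, B1–B3, B1–B4, B2–B5, B3–B6, B4–B7, B2–B8
The largest bag has 4 vertices, giving width 3; this decomposition certifies tw(G) ≤ 3. For the lower bound, the 4 vertices {2, 3, 4, 8} are pairwise adjacent, and any tree decomposition puts a clique entirely inside one bag — forcing width ≥ 3. Therefore the treewidth is 3.

3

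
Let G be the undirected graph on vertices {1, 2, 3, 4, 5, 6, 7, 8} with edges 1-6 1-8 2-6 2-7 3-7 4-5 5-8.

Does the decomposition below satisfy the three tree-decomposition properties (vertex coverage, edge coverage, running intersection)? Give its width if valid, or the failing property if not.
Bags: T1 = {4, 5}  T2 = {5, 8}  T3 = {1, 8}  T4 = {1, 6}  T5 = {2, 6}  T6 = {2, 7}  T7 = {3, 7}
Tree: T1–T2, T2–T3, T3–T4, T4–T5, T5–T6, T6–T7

Yes; width 1.

Every vertex of G appears in some bag (union = {1, 2, 3, 4, 5, 6, 7, 8}); every edge is covered by a bag; and for each vertex v the set of bags containing v is connected in the bag tree. The decomposition is therefore valid. The largest bag has 2 vertices, so the width is 1.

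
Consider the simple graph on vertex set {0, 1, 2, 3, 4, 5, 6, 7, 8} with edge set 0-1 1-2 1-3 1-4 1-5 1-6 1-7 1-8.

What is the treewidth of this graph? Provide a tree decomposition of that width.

Each bag holds 2 vertices, so the decomposition has width 1, which upper-bounds the treewidth. Since G has at least one edge (e.g. 1–5), it is not an edgeless graph, so tw(G) ≥ 1. The upper and lower bounds meet at 1, so that is the treewidth.

Treewidth 1.
Bags: B1 = {1, 5}  B2 = {0, 1}  B3 = {1, 6}  B4 = {1, 2}  B5 = {1, 3}  B6 = {1, 7}  B7 = {1, 4}  B8 = {1, 8}
Tree: B1–B2, B1–B3, B3–B4, B2–B5, B1–B6, B2–B7, B6–B8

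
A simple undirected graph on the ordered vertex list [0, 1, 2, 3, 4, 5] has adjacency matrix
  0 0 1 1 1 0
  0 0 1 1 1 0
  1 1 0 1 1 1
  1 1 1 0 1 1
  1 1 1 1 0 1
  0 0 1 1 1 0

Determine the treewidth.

A width-3 tree decomposition is:
Bags: B1 = {1, 2, 3, 4}  B2 = {0, 2, 3, 4}  B3 = {2, 3, 4, 5}
Tree: B1–B2, B1–B3
Each bag holds 4 vertices, so the decomposition has width 3, which upper-bounds the treewidth. Conversely, {0, 2, 3, 4} is a clique of size 4, and the vertices of any clique must share a bag in every tree decomposition; so some bag has ≥ 4 vertices and tw(G) ≥ 3. Hence tw(G) = 3 exactly.

3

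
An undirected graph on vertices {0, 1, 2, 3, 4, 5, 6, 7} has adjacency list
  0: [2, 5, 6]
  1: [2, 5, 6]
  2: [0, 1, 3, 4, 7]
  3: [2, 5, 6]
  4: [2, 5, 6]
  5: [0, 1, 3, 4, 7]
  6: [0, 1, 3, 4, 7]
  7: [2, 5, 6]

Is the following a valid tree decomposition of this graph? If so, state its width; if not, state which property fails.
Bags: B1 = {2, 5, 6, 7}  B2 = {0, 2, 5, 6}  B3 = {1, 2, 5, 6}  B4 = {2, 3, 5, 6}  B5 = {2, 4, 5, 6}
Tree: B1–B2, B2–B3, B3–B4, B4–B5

Yes; width 3.

Vertex coverage: the bags together contain {0, 1, 2, 3, 4, 5, 6, 7}, the full vertex set. Edge coverage: each edge of G has both endpoints in at least one bag. Running intersection: for every vertex, the bags containing it form a connected subtree. All three properties hold, so this is a valid tree decomposition of width max|bag| − 1 = 3, and hence tw(G) ≤ 3.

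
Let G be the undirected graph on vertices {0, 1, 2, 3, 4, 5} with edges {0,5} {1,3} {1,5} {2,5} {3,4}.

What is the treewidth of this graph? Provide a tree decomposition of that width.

Every bag has size at most 2, so the width is 2 − 1 = 1 and tw(G) ≤ 1. Any graph with an edge has treewidth ≥ 1, and G has the edge 3–4. Therefore the treewidth is 1.

Treewidth 1.
One such decomposition:
Bags: B1 = {3, 4}  B2 = {1, 3}  B3 = {1, 5}  B4 = {2, 5}  B5 = {0, 5}
Tree: B1–B2, B2–B3, B3–B4, B3–B5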